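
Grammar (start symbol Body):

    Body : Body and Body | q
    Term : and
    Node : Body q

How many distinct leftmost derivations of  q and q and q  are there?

Parse trees for q and q and q:
  [Body [Body q] and [Body [Body q] and [Body q]]]
  [Body [Body [Body q] and [Body q]] and [Body q]]

2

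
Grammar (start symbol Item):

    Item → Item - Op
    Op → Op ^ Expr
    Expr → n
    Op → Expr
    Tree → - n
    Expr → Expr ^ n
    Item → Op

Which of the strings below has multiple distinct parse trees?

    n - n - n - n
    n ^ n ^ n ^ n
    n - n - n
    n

n - n - n - n: 1 tree
n ^ n ^ n ^ n: 8 trees
n - n - n: 1 tree
n: 1 tree

n ^ n ^ n ^ n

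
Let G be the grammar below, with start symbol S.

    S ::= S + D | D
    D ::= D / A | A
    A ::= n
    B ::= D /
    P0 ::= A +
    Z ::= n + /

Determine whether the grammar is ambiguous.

Only S, D, A are reachable from S; ignoring the rest: This is a standard precedence ladder (S over D over A), with each level left-recursive on its own operator ('+' at S, '/' at D). That structure is LR(1), hence unambiguous.

Unambiguous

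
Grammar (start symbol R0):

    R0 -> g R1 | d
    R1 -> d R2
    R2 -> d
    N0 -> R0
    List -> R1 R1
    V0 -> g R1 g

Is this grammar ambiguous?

Unambiguous

(N0, List, V0 are unreachable from R0, so their rules don't affect L(R0).) The reachable rules are right-linear with at most one rule per (nonterminal, next-terminal) pair. Each input token forces the next rule, so parsing is deterministic.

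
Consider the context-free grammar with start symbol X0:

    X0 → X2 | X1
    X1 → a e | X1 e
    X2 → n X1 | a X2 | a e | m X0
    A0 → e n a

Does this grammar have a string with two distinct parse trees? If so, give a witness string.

Witness: a e

Derivation 1: X0 ⇒ X2 ⇒ a e
Derivation 2: X0 ⇒ X1 ⇒ a e

Two distinct leftmost derivations for the same string.

Ambiguous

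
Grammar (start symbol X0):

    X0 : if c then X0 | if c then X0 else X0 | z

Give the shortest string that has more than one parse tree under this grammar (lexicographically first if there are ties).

length 1: no string has ≥2 trees
length 4: no string has ≥2 trees
length 6: no string has ≥2 trees
length 7: no string has ≥2 trees
length 9: if c then if c then z else z has 2 parse trees

Two derivations of if c then if c then z else z:
  X0 ⇒ if c then X0 ⇒ if c then if c then X0 else X0 ⇒ if c then if c then z else X0 ⇒ if c then if c then z else z
  X0 ⇒ if c then X0 else X0 ⇒ if c then if c then X0 else X0 ⇒ if c then if c then z else X0 ⇒ if c then if c then z else z

if c then if c then z else z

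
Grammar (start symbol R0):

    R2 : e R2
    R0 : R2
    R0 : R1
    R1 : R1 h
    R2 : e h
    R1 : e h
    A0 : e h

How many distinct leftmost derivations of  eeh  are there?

Parse trees for eeh:
  [R0 [R2 e [R2 e h]]]

1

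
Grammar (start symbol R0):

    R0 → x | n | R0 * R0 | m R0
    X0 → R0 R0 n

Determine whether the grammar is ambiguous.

Ambiguous

Witness: m n * n

Derivation 1: R0 ⇒ R0 * R0 ⇒ m R0 * R0 ⇒ m n * R0 ⇒ m n * n
Derivation 2: R0 ⇒ m R0 ⇒ m R0 * R0 ⇒ m n * R0 ⇒ m n * n

Two distinct leftmost derivations for the same string.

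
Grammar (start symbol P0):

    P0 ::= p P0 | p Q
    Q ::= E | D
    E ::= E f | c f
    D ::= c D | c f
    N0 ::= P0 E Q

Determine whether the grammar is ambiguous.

Witness: p c f

Derivation 1: P0 ⇒ p Q ⇒ p E ⇒ p c f
Derivation 2: P0 ⇒ p Q ⇒ p D ⇒ p c f

Two distinct leftmost derivations for the same string.

Ambiguous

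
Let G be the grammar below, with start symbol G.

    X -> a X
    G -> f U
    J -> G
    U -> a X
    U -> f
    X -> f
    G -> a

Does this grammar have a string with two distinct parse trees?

(J is unreachable from G, so its rules don't affect L(G).) Each reachable nonterminal has at most one production per leading terminal, and all productions are right-linear; the derivation is determined token-by-token.

Unambiguous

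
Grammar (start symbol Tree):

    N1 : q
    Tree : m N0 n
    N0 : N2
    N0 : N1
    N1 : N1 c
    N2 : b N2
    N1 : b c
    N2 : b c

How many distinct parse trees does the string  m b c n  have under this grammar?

2

Parse trees for m b c n:
  [Tree m [N0 [N2 b c]] n]
  [Tree m [N0 [N1 b c]] n]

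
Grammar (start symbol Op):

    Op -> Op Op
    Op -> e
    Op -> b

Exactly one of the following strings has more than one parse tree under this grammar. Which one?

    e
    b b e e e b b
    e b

e: 1 tree
b b e e e b b: 132 trees
e b: 1 tree

b b e e e b b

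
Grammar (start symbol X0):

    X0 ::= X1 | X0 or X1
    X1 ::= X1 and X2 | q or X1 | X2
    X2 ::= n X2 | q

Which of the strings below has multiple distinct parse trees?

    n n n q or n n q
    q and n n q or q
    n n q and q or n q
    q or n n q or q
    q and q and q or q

q or n n q or q

n n n q or n n q: 1 tree
q and n n q or q: 1 tree
n n q and q or n q: 1 tree
q or n n q or q: 2 trees
q and q and q or q: 1 tree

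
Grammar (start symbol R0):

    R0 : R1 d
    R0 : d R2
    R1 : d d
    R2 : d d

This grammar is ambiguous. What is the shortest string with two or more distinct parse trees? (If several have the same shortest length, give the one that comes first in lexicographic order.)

length 3: d d d has 2 parse trees

Two derivations of d d d:
  R0 ⇒ R1 d ⇒ d d d
  R0 ⇒ d R2 ⇒ d d d

d d d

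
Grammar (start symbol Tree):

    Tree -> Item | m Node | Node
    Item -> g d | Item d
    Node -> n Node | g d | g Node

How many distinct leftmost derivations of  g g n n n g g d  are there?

Parse trees for g g n n n g g d:
  [Tree [Node g [Node g [Node n [Node n [Node n [Node g [Node g d]]]]]]]]

1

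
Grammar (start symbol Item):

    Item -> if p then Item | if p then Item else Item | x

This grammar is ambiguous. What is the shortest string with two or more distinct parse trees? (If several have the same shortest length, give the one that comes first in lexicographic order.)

if p then if p then x else x

length 1: no string has ≥2 trees
length 4: no string has ≥2 trees
length 6: no string has ≥2 trees
length 7: no string has ≥2 trees
length 9: if p then if p then x else x has 2 parse trees

Two derivations of if p then if p then x else x:
  Item ⇒ if p then Item ⇒ if p then if p then Item else Item ⇒ if p then if p then x else Item ⇒ if p then if p then x else x
  Item ⇒ if p then Item else Item ⇒ if p then if p then Item else Item ⇒ if p then if p then x else Item ⇒ if p then if p then x else x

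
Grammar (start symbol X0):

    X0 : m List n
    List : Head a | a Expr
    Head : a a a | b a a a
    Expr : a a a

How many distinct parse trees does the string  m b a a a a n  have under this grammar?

Parse trees for m b a a a a n:
  [X0 m [List [Head b a a a] a] n]

1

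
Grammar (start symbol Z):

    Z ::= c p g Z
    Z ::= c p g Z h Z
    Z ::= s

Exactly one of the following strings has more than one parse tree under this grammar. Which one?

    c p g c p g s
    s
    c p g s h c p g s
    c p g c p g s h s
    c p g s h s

c p g c p g s: 1 tree
s: 1 tree
c p g s h c p g s: 1 tree
c p g c p g s h s: 2 trees
c p g s h s: 1 tree

c p g c p g s h s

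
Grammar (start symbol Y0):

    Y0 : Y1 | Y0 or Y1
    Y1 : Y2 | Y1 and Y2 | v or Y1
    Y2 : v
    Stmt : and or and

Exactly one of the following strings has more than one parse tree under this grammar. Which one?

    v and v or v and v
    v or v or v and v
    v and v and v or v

v and v or v and v: 1 tree
v or v or v and v: 7 trees
v and v and v or v: 1 tree

v or v or v and v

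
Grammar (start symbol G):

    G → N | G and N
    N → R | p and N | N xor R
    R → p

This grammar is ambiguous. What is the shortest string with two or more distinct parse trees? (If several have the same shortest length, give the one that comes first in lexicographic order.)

p and p

length 1: no string has ≥2 trees
length 3: p and p has 2 parse trees

Two derivations of p and p:
  G ⇒ N ⇒ p and N ⇒ p and R ⇒ p and p
  G ⇒ G and N ⇒ N and N ⇒ R and N ⇒ p and N ⇒ p and R ⇒ p and p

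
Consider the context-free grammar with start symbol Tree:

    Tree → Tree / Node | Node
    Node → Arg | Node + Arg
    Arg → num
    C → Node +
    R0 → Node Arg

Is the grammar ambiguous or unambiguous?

Unambiguous

Only Tree, Node, Arg are reachable from Tree; ignoring the rest: This is a standard precedence ladder (Tree over Node over Arg), with each level left-recursive on its own operator ('/' at Tree, '+' at Node). That structure is LR(1), hence unambiguous.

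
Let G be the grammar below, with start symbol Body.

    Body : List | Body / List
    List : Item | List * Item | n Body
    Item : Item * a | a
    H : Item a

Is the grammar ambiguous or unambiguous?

Ambiguous

Witness: a * a

Derivation 1: Body ⇒ List ⇒ Item ⇒ Item * a ⇒ a * a
Derivation 2: Body ⇒ List ⇒ List * Item ⇒ Item * Item ⇒ a * Item ⇒ a * a

Two distinct leftmost derivations for the same string.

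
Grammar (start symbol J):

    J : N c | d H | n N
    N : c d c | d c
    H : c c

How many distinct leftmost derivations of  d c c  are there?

Parse trees for d c c:
  [J [N d c] c]
  [J d [H c c]]

2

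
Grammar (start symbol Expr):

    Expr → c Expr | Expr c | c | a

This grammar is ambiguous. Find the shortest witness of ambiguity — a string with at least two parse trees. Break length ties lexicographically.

length 1: no string has ≥2 trees
length 2: c c has 2 parse trees

Two derivations of c c:
  Expr ⇒ c Expr ⇒ c c
  Expr ⇒ Expr c ⇒ c c

c c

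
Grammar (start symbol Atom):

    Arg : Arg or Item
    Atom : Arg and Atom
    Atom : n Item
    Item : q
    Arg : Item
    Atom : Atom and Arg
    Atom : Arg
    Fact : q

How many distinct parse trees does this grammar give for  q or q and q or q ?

2

Parse trees for q or q and q or q:
  [Atom [Arg [Arg [Item q]] or [Item q]] and [Atom [Arg [Arg [Item q]] or [Item q]]]]
  [Atom [Atom [Arg [Arg [Item q]] or [Item q]]] and [Arg [Arg [Item q]] or [Item q]]]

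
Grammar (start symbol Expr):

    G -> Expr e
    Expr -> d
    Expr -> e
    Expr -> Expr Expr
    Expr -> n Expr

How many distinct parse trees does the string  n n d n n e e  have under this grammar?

15

Parse trees for n n d n n e e (showing first 6 of 15):
  [Expr [Expr n [Expr n [Expr d]]] [Expr [Expr n [Expr n [Expr e]]] [Expr e]]]
  [Expr [Expr n [Expr n [Expr d]]] [Expr n [Expr [Expr n [Expr e]] [Expr e]]]]
  [Expr [Expr n [Expr n [Expr d]]] [Expr n [Expr n [Expr [Expr e] [Expr e]]]]]
  [Expr [Expr [Expr n [Expr n [Expr d]]] [Expr n [Expr n [Expr e]]]] [Expr e]]
  [Expr [Expr n [Expr [Expr n [Expr d]] [Expr n [Expr n [Expr e]]]]] [Expr e]]
  [Expr [Expr n [Expr n [Expr [Expr d] [Expr n [Expr n [Expr e]]]]]] [Expr e]]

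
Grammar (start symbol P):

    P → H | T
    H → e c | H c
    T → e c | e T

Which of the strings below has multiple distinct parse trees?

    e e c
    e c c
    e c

e c

e e c: 1 tree
e c c: 1 tree
e c: 2 trees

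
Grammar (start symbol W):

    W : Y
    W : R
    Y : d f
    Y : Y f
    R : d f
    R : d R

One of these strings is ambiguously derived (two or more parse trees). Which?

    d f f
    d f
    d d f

d f

d f f: 1 tree
d f: 2 trees
d d f: 1 tree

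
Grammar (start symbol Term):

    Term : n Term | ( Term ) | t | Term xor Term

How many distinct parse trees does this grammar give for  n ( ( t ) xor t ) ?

Parse trees for n ( ( t ) xor t ):
  [Term n [Term ( [Term [Term ( [Term t] )] xor [Term t]] )]]

1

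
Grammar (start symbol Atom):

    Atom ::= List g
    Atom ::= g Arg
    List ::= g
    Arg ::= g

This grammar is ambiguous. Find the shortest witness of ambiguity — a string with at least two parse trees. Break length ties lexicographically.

length 2: g g has 2 parse trees

Two derivations of g g:
  Atom ⇒ List g ⇒ g g
  Atom ⇒ g Arg ⇒ g g

g g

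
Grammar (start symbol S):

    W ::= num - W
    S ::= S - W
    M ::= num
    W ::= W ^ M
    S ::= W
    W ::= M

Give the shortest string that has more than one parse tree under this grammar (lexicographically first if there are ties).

num - num

length 1: no string has ≥2 trees
length 3: num - num has 2 parse trees

Two derivations of num - num:
  S ⇒ S - W ⇒ W - W ⇒ M - W ⇒ num - W ⇒ num - M ⇒ num - num
  S ⇒ W ⇒ num - W ⇒ num - M ⇒ num - num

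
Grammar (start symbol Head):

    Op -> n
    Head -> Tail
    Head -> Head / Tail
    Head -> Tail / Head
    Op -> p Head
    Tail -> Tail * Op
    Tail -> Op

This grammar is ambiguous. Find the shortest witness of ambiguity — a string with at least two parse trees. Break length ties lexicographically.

length 1: no string has ≥2 trees
length 2: no string has ≥2 trees
length 3: n / n has 2 parse trees

Two derivations of n / n:
  Head ⇒ Head / Tail ⇒ Tail / Tail ⇒ Op / Tail ⇒ n / Tail ⇒ n / Op ⇒ n / n
  Head ⇒ Tail / Head ⇒ Op / Head ⇒ n / Head ⇒ n / Tail ⇒ n / Op ⇒ n / n

n / n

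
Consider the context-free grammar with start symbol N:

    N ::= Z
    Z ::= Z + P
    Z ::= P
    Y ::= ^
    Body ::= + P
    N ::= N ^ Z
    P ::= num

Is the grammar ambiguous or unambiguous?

Unambiguous

(Y, Body are unreachable from N, so their rules don't affect L(N).) N → N ^ Z | Z  ;  Z → Z + P | P  — a left-associative chain with P at the bottom. Each string factors uniquely by precedence.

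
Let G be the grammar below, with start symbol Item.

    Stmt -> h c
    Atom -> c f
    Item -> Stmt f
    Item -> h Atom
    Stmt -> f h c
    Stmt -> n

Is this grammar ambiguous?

Ambiguous

Witness: h c f

Derivation 1: Item ⇒ Stmt f ⇒ h c f
Derivation 2: Item ⇒ h Atom ⇒ h c f

Two distinct leftmost derivations for the same string.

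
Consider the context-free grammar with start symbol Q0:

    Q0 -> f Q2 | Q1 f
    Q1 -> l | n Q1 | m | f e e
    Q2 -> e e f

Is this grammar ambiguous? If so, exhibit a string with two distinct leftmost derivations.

Ambiguous

Witness: f e e f

Derivation 1: Q0 ⇒ f Q2 ⇒ f e e f
Derivation 2: Q0 ⇒ Q1 f ⇒ f e e f

Two distinct leftmost derivations for the same string.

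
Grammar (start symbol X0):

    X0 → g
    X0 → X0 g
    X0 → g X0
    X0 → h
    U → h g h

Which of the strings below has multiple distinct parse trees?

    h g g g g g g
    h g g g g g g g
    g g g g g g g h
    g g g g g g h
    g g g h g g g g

h g g g g g g: 1 tree
h g g g g g g g: 1 tree
g g g g g g g h: 1 tree
g g g g g g h: 1 tree
g g g h g g g g: 35 trees

g g g h g g g g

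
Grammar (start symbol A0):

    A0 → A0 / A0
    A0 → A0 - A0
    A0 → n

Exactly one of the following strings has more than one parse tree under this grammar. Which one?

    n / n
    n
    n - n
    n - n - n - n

n / n: 1 tree
n: 1 tree
n - n: 1 tree
n - n - n - n: 5 trees

n - n - n - n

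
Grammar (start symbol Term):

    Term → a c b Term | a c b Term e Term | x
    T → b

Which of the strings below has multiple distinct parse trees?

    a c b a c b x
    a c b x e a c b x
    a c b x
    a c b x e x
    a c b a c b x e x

a c b a c b x: 1 tree
a c b x e a c b x: 1 tree
a c b x: 1 tree
a c b x e x: 1 tree
a c b a c b x e x: 2 trees

a c b a c b x e x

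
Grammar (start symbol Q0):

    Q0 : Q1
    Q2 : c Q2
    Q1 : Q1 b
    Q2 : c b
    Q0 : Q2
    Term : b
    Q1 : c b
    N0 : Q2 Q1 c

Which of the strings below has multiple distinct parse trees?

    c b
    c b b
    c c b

c b

c b: 2 trees
c b b: 1 tree
c c b: 1 tree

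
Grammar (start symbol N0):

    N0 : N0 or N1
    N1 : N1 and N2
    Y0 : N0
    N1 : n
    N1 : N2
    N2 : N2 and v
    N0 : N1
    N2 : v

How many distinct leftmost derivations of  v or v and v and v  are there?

4

Parse trees for v or v and v and v:
  [N0 [N0 [N1 [N2 v]]] or [N1 [N1 [N2 v]] and [N2 [N2 v] and v]]]
  [N0 [N0 [N1 [N2 v]]] or [N1 [N1 [N1 [N2 v]] and [N2 v]] and [N2 v]]]
  [N0 [N0 [N1 [N2 v]]] or [N1 [N1 [N2 [N2 v] and v]] and [N2 v]]]
  [N0 [N0 [N1 [N2 v]]] or [N1 [N2 [N2 [N2 v] and v] and v]]]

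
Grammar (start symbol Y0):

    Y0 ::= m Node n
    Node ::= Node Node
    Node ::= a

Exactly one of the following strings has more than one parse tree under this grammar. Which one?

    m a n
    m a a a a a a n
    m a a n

m a a a a a a n

m a n: 1 tree
m a a a a a a n: 42 trees
m a a n: 1 tree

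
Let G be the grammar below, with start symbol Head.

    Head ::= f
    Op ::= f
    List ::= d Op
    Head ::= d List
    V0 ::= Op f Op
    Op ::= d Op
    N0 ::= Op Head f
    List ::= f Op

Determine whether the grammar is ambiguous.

Unambiguous

Only Head, List, Op are reachable from Head; ignoring the rest: Restricted to the reachable nonterminals, every rule has the form A → t or A → t B, and no two rules for the same A share a first terminal. The grammar encodes a DFA — one run per string.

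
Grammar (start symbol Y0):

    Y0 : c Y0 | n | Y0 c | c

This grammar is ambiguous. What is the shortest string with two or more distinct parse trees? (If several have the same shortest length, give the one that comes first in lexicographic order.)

length 1: no string has ≥2 trees
length 2: c c has 2 parse trees

Two derivations of c c:
  Y0 ⇒ c Y0 ⇒ c c
  Y0 ⇒ Y0 c ⇒ c c

c c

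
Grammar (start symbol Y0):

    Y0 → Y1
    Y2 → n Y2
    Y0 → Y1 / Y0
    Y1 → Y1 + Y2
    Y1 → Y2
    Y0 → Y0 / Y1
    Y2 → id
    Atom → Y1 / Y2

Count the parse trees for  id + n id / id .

Parse trees for id + n id / id:
  [Y0 [Y1 [Y1 [Y2 id]] + [Y2 n [Y2 id]]] / [Y0 [Y1 [Y2 id]]]]
  [Y0 [Y0 [Y1 [Y1 [Y2 id]] + [Y2 n [Y2 id]]]] / [Y1 [Y2 id]]]

2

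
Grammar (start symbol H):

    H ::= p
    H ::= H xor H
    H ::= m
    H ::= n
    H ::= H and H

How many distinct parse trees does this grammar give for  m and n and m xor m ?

5

Parse trees for m and n and m xor m:
  [H [H [H m] and [H [H n] and [H m]]] xor [H m]]
  [H [H [H [H m] and [H n]] and [H m]] xor [H m]]
  [H [H m] and [H [H [H n] and [H m]] xor [H m]]]
  [H [H m] and [H [H n] and [H [H m] xor [H m]]]]
  [H [H [H m] and [H n]] and [H [H m] xor [H m]]]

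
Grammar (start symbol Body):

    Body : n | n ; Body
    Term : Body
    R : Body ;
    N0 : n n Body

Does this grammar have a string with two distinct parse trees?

Only Body is reachable from Body; ignoring the rest: The reachable grammar is A → atom sep A | atom. Each atom is followed by either the separator (recurse) or end-of-string (stop) — no choice point.

Unambiguous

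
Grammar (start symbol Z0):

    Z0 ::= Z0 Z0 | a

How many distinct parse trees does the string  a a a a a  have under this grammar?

14

Parse trees for a a a a a (showing first 6 of 14):
  [Z0 [Z0 a] [Z0 [Z0 a] [Z0 [Z0 a] [Z0 [Z0 a] [Z0 a]]]]]
  [Z0 [Z0 a] [Z0 [Z0 a] [Z0 [Z0 [Z0 a] [Z0 a]] [Z0 a]]]]
  [Z0 [Z0 a] [Z0 [Z0 [Z0 a] [Z0 a]] [Z0 [Z0 a] [Z0 a]]]]
  [Z0 [Z0 a] [Z0 [Z0 [Z0 a] [Z0 [Z0 a] [Z0 a]]] [Z0 a]]]
  [Z0 [Z0 a] [Z0 [Z0 [Z0 [Z0 a] [Z0 a]] [Z0 a]] [Z0 a]]]
  [Z0 [Z0 [Z0 a] [Z0 a]] [Z0 [Z0 a] [Z0 [Z0 a] [Z0 a]]]]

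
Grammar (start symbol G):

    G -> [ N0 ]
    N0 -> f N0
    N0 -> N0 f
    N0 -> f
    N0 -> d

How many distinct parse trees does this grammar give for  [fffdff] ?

Parse trees for [fffdff] (showing first 6 of 10):
  [G [ [N0 f [N0 f [N0 f [N0 [N0 [N0 d] f] f]]]] ]]
  [G [ [N0 f [N0 f [N0 [N0 f [N0 [N0 d] f]] f]]] ]]
  [G [ [N0 f [N0 f [N0 [N0 [N0 f [N0 d]] f] f]]] ]]
  [G [ [N0 f [N0 [N0 f [N0 f [N0 [N0 d] f]]] f]] ]]
  [G [ [N0 f [N0 [N0 f [N0 [N0 f [N0 d]] f]] f]] ]]
  [G [ [N0 f [N0 [N0 [N0 f [N0 f [N0 d]]] f] f]] ]]

10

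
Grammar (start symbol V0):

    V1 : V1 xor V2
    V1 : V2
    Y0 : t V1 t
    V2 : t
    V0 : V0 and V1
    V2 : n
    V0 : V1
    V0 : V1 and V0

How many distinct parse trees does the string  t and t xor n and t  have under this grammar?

4

Parse trees for t and t xor n and t:
  [V0 [V0 [V0 [V1 [V2 t]]] and [V1 [V1 [V2 t]] xor [V2 n]]] and [V1 [V2 t]]]
  [V0 [V0 [V1 [V2 t]] and [V0 [V1 [V1 [V2 t]] xor [V2 n]]]] and [V1 [V2 t]]]
  [V0 [V1 [V2 t]] and [V0 [V0 [V1 [V1 [V2 t]] xor [V2 n]]] and [V1 [V2 t]]]]
  [V0 [V1 [V2 t]] and [V0 [V1 [V1 [V2 t]] xor [V2 n]] and [V0 [V1 [V2 t]]]]]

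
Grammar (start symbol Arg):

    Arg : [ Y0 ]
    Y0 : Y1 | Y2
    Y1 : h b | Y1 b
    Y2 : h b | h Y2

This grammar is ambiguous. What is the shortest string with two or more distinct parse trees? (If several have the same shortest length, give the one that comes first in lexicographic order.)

length 4: [ h b ] has 2 parse trees

Two derivations of [ h b ]:
  Arg ⇒ [ Y0 ] ⇒ [ Y1 ] ⇒ [ h b ]
  Arg ⇒ [ Y0 ] ⇒ [ Y2 ] ⇒ [ h b ]

[ h b ]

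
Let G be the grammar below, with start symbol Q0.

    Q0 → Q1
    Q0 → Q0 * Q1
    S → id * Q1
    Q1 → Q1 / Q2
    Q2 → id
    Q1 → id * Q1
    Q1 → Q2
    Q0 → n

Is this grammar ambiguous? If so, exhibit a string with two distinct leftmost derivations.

Ambiguous

Witness: id * id

Derivation 1: Q0 ⇒ Q1 ⇒ id * Q1 ⇒ id * Q2 ⇒ id * id
Derivation 2: Q0 ⇒ Q0 * Q1 ⇒ Q1 * Q1 ⇒ Q2 * Q1 ⇒ id * Q1 ⇒ id * Q2 ⇒ id * id

Two distinct leftmost derivations for the same string.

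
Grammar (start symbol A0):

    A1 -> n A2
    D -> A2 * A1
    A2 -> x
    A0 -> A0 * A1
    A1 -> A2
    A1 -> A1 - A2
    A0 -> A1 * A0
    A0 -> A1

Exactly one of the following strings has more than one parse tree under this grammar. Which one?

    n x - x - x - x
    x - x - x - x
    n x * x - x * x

n x - x - x - x: 1 tree
x - x - x - x: 1 tree
n x * x - x * x: 4 trees

n x * x - x * x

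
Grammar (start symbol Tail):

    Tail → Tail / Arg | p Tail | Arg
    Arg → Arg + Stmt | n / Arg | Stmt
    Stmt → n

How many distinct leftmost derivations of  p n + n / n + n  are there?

Parse trees for p n + n / n + n:
  [Tail [Tail p [Tail [Arg [Arg [Stmt n]] + [Stmt n]]]] / [Arg [Arg [Stmt n]] + [Stmt n]]]
  [Tail p [Tail [Tail [Arg [Arg [Stmt n]] + [Stmt n]]] / [Arg [Arg [Stmt n]] + [Stmt n]]]]

2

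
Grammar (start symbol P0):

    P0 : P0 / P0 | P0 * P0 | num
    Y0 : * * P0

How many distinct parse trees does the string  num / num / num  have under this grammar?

Parse trees for num / num / num:
  [P0 [P0 num] / [P0 [P0 num] / [P0 num]]]
  [P0 [P0 [P0 num] / [P0 num]] / [P0 num]]

2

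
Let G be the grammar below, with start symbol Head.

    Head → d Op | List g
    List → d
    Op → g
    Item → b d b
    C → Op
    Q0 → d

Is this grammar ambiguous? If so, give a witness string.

Ambiguous

Witness: d g

Derivation 1: Head ⇒ d Op ⇒ d g
Derivation 2: Head ⇒ List g ⇒ d g

Two distinct leftmost derivations for the same string.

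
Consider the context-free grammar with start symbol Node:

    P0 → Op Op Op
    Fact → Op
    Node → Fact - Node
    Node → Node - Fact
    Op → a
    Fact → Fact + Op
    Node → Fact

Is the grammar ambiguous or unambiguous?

Ambiguous

Witness: a - a

Derivation 1: Node ⇒ Fact - Node ⇒ Op - Node ⇒ a - Node ⇒ a - Fact ⇒ a - Op ⇒ a - a
Derivation 2: Node ⇒ Node - Fact ⇒ Fact - Fact ⇒ Op - Fact ⇒ a - Fact ⇒ a - Op ⇒ a - a

Two distinct leftmost derivations for the same string.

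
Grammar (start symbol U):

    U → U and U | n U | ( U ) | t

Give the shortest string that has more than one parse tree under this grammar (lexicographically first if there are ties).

n t and t

length 1: no string has ≥2 trees
length 2: no string has ≥2 trees
length 3: no string has ≥2 trees
length 4: n t and t has 2 parse trees

Two derivations of n t and t:
  U ⇒ U and U ⇒ n U and U ⇒ n t and U ⇒ n t and t
  U ⇒ n U ⇒ n U and U ⇒ n t and U ⇒ n t and t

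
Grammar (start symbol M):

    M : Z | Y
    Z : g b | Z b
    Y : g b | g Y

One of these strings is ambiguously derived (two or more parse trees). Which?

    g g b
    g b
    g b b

g g b: 1 tree
g b: 2 trees
g b b: 1 tree

g b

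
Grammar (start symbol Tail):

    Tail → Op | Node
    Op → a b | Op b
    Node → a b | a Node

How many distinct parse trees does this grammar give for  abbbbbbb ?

1

Parse trees for abbbbbbb:
  [Tail [Op [Op [Op [Op [Op [Op [Op a b] b] b] b] b] b] b]]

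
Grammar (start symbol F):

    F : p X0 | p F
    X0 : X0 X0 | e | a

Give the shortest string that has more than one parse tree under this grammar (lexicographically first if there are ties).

length 2: no string has ≥2 trees
length 3: no string has ≥2 trees
length 4: p a a a has 2 parse trees

Two derivations of p a a a:
  F ⇒ p X0 ⇒ p X0 X0 ⇒ p X0 X0 X0 ⇒ p a X0 X0 ⇒ p a a X0 ⇒ p a a a
  F ⇒ p X0 ⇒ p X0 X0 ⇒ p a X0 ⇒ p a X0 X0 ⇒ p a a X0 ⇒ p a a a

p a a a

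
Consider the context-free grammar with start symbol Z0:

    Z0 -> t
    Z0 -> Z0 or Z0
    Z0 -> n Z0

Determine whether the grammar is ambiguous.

Witness: n t or t

Derivation 1: Z0 ⇒ Z0 or Z0 ⇒ n Z0 or Z0 ⇒ n t or Z0 ⇒ n t or t
Derivation 2: Z0 ⇒ n Z0 ⇒ n Z0 or Z0 ⇒ n t or Z0 ⇒ n t or t

Two distinct leftmost derivations for the same string.

Ambiguous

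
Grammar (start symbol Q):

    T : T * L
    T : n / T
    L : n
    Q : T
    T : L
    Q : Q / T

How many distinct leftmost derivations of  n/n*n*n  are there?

4

Parse trees for n/n*n*n:
  [Q [T [T [T n / [T [L n]]] * [L n]] * [L n]]]
  [Q [T [T n / [T [T [L n]] * [L n]]] * [L n]]]
  [Q [T n / [T [T [T [L n]] * [L n]] * [L n]]]]
  [Q [Q [T [L n]]] / [T [T [T [L n]] * [L n]] * [L n]]]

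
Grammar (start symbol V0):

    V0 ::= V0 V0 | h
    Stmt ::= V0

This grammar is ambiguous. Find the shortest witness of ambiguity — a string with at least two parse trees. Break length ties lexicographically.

length 1: no string has ≥2 trees
length 2: no string has ≥2 trees
length 3: h h h has 2 parse trees

Two derivations of h h h:
  V0 ⇒ V0 V0 ⇒ V0 V0 V0 ⇒ h V0 V0 ⇒ h h V0 ⇒ h h h
  V0 ⇒ V0 V0 ⇒ h V0 ⇒ h V0 V0 ⇒ h h V0 ⇒ h h h

h h h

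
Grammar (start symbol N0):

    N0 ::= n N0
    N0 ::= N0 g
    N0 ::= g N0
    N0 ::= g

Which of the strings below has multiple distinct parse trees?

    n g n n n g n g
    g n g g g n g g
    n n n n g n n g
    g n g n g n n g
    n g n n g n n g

n g n n n g n g: 1 tree
g n g g g n g g: 8 trees
n n n n g n n g: 1 tree
g n g n g n n g: 1 tree
n g n n g n n g: 1 tree

g n g g g n g g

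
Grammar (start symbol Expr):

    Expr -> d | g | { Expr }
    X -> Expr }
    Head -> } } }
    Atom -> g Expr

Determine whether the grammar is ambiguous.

(X, Head, Atom are unreachable from Expr, so their rules don't affect L(Expr).) Each string is a nest of matched brackets around a single atom. An opening bracket forces the recursive rule; an atom forces the base rule.

Unambiguous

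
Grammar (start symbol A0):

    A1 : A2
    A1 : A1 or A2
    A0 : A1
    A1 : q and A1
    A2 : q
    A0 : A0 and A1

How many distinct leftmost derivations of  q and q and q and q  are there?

Parse trees for q and q and q and q:
  [A0 [A1 q and [A1 q and [A1 q and [A1 [A2 q]]]]]]
  [A0 [A0 [A1 [A2 q]]] and [A1 q and [A1 q and [A1 [A2 q]]]]]
  [A0 [A0 [A1 q and [A1 [A2 q]]]] and [A1 q and [A1 [A2 q]]]]
  [A0 [A0 [A0 [A1 [A2 q]]] and [A1 [A2 q]]] and [A1 q and [A1 [A2 q]]]]
  [A0 [A0 [A1 q and [A1 q and [A1 [A2 q]]]]] and [A1 [A2 q]]]
  [A0 [A0 [A0 [A1 [A2 q]]] and [A1 q and [A1 [A2 q]]]] and [A1 [A2 q]]]
  [A0 [A0 [A0 [A1 q and [A1 [A2 q]]]] and [A1 [A2 q]]] and [A1 [A2 q]]]
  [A0 [A0 [A0 [A0 [A1 [A2 q]]] and [A1 [A2 q]]] and [A1 [A2 q]]] and [A1 [A2 q]]]

8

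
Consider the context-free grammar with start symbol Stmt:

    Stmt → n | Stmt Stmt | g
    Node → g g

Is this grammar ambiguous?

Ambiguous

Witness: g g g

Derivation 1: Stmt ⇒ Stmt Stmt ⇒ Stmt Stmt Stmt ⇒ g Stmt Stmt ⇒ g g Stmt ⇒ g g g
Derivation 2: Stmt ⇒ Stmt Stmt ⇒ g Stmt ⇒ g Stmt Stmt ⇒ g g Stmt ⇒ g g g

Two distinct leftmost derivations for the same string.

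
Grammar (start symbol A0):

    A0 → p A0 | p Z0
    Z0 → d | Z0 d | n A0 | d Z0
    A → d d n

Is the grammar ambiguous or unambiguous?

Witness: p d d

Derivation 1: A0 ⇒ p Z0 ⇒ p Z0 d ⇒ p d d
Derivation 2: A0 ⇒ p Z0 ⇒ p d Z0 ⇒ p d d

Two distinct leftmost derivations for the same string.

Ambiguous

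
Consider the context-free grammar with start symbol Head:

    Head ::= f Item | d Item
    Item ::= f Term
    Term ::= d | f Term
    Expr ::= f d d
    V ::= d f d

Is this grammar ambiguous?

Only Head, Item, Term are reachable from Head; ignoring the rest: Restricted to the reachable nonterminals, every rule has the form A → t or A → t B, and no two rules for the same A share a first terminal. The grammar encodes a DFA — one run per string.

Unambiguous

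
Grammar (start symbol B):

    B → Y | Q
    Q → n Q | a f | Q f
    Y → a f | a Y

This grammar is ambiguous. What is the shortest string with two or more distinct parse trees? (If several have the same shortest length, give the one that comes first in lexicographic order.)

a f

length 2: a f has 2 parse trees

Two derivations of a f:
  B ⇒ Y ⇒ a f
  B ⇒ Q ⇒ a f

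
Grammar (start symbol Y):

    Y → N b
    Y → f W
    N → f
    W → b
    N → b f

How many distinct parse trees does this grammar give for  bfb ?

1

Parse trees for bfb:
  [Y [N b f] b]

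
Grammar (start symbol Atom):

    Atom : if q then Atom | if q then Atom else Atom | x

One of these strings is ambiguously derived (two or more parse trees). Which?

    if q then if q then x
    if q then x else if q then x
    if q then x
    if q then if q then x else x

if q then if q then x: 1 tree
if q then x else if q then x: 1 tree
if q then x: 1 tree
if q then if q then x else x: 2 trees

if q then if q then x else x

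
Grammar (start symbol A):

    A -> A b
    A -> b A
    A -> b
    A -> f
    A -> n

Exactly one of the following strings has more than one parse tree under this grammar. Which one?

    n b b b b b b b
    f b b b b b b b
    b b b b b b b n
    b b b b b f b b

n b b b b b b b: 1 tree
f b b b b b b b: 1 tree
b b b b b b b n: 1 tree
b b b b b f b b: 21 trees

b b b b b f b b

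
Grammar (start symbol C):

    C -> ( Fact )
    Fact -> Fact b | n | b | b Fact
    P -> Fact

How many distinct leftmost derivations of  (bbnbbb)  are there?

10

Parse trees for (bbnbbb) (showing first 6 of 10):
  [C ( [Fact [Fact [Fact [Fact b [Fact b [Fact n]]] b] b] b] )]
  [C ( [Fact [Fact [Fact b [Fact [Fact b [Fact n]] b]] b] b] )]
  [C ( [Fact [Fact [Fact b [Fact b [Fact [Fact n] b]]] b] b] )]
  [C ( [Fact [Fact b [Fact [Fact [Fact b [Fact n]] b] b]] b] )]
  [C ( [Fact [Fact b [Fact [Fact b [Fact [Fact n] b]] b]] b] )]
  [C ( [Fact [Fact b [Fact b [Fact [Fact [Fact n] b] b]]] b] )]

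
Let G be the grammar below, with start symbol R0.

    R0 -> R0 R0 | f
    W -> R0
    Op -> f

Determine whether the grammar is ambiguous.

Witness: f f f

Derivation 1: R0 ⇒ R0 R0 ⇒ R0 R0 R0 ⇒ f R0 R0 ⇒ f f R0 ⇒ f f f
Derivation 2: R0 ⇒ R0 R0 ⇒ f R0 ⇒ f R0 R0 ⇒ f f R0 ⇒ f f f

Two distinct leftmost derivations for the same string.

Ambiguous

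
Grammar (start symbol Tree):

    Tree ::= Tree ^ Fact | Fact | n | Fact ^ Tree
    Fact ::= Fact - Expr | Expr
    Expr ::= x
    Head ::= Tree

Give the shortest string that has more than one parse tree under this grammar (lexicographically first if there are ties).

x ^ x

length 1: no string has ≥2 trees
length 3: x ^ x has 2 parse trees

Two derivations of x ^ x:
  Tree ⇒ Tree ^ Fact ⇒ Fact ^ Fact ⇒ Expr ^ Fact ⇒ x ^ Fact ⇒ x ^ Expr ⇒ x ^ x
  Tree ⇒ Fact ^ Tree ⇒ Expr ^ Tree ⇒ x ^ Tree ⇒ x ^ Fact ⇒ x ^ Expr ⇒ x ^ x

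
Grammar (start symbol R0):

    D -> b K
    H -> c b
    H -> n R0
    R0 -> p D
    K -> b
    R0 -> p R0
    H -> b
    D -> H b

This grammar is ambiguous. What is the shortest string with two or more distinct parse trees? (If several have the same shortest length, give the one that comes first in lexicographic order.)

length 3: p b b has 2 parse trees

Two derivations of p b b:
  R0 ⇒ p D ⇒ p b K ⇒ p b b
  R0 ⇒ p D ⇒ p H b ⇒ p b b

p b b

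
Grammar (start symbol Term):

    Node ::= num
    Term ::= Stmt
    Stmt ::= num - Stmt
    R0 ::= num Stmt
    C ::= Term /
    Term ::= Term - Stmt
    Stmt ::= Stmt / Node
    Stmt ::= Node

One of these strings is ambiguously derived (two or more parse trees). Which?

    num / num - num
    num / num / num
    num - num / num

num / num - num: 1 tree
num / num / num: 1 tree
num - num / num: 3 trees

num - num / num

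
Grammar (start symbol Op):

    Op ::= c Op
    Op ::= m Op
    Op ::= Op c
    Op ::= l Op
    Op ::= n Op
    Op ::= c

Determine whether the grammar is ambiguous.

Witness: c c

Derivation 1: Op ⇒ c Op ⇒ c c
Derivation 2: Op ⇒ Op c ⇒ c c

Two distinct leftmost derivations for the same string.

Ambiguous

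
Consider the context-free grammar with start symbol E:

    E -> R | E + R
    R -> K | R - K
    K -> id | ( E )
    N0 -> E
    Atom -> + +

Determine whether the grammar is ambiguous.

Unambiguous

Only E, R, K are reachable from E; ignoring the rest: The grammar is stratified — E handles '+' (left-recursive), R handles '-', K atoms. Each operator has a fixed associativity and precedence level, so every string has one parse.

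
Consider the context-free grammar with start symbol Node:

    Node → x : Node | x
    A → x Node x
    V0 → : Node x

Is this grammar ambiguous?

Only Node is reachable from Node; ignoring the rest: The reachable grammar is A → atom sep A | atom. Each atom is followed by either the separator (recurse) or end-of-string (stop) — no choice point.

Unambiguous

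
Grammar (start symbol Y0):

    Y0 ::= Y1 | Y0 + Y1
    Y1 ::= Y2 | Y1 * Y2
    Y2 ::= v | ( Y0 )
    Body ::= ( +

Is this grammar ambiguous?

(Body is unreachable from Y0, so its rules don't affect L(Y0).) This is a standard precedence ladder (Y0 over Y1 over Y2), with each level left-recursive on its own operator ('+' at Y0, '*' at Y1). That structure is LR(1), hence unambiguous.

Unambiguous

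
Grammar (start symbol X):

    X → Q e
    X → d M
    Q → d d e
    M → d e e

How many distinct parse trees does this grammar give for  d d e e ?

2

Parse trees for d d e e:
  [X [Q d d e] e]
  [X d [M d e e]]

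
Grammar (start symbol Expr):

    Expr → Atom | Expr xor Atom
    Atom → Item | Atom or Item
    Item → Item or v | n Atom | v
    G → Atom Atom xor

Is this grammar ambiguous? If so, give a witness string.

Ambiguous

Witness: v or v

Derivation 1: Expr ⇒ Atom ⇒ Item ⇒ Item or v ⇒ v or v
Derivation 2: Expr ⇒ Atom ⇒ Atom or Item ⇒ Item or Item ⇒ v or Item ⇒ v or v

Two distinct leftmost derivations for the same string.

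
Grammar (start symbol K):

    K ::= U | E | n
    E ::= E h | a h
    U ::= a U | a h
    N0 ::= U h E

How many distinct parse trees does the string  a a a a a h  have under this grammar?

Parse trees for a a a a a h:
  [K [U a [U a [U a [U a [U a h]]]]]]

1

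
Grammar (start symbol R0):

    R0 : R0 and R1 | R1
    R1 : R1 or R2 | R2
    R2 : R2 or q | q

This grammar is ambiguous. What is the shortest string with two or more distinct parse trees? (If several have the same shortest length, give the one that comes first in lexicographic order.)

q or q

length 1: no string has ≥2 trees
length 3: q or q has 2 parse trees

Two derivations of q or q:
  R0 ⇒ R1 ⇒ R1 or R2 ⇒ R2 or R2 ⇒ q or R2 ⇒ q or q
  R0 ⇒ R1 ⇒ R2 ⇒ R2 or q ⇒ q or q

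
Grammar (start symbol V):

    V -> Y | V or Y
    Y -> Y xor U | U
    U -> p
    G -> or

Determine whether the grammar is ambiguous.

Only V, Y, U are reachable from V; ignoring the rest: V → V or Y | Y  ;  Y → Y xor U | U  — a left-associative chain with U at the bottom. Each string factors uniquely by precedence.

Unambiguous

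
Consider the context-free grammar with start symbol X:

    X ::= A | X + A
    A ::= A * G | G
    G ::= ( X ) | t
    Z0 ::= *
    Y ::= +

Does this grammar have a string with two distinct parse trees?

Unambiguous

(Z0, Y are unreachable from X, so their rules don't affect L(X).) This is a standard precedence ladder (X over A over G), with each level left-recursive on its own operator ('+' at X, '*' at A). That structure is LR(1), hence unambiguous.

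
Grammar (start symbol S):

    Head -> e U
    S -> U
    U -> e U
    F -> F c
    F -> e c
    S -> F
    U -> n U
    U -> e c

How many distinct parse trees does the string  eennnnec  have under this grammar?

Parse trees for eennnnec:
  [S [U e [U e [U n [U n [U n [U n [U e c]]]]]]]]

1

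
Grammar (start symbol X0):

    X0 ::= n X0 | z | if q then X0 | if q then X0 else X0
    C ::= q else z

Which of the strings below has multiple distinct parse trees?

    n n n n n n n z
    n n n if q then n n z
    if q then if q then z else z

if q then if q then z else z

n n n n n n n z: 1 tree
n n n if q then n n z: 1 tree
if q then if q then z else z: 2 trees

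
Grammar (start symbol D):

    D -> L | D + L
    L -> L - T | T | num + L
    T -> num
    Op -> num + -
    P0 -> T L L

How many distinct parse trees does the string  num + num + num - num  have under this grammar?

Parse trees for num + num + num - num:
  [D [L [L num + [L num + [L [T num]]]] - [T num]]]
  [D [L num + [L [L num + [L [T num]]] - [T num]]]]
  [D [L num + [L num + [L [L [T num]] - [T num]]]]]
  [D [D [L [T num]]] + [L [L num + [L [T num]]] - [T num]]]
  [D [D [L [T num]]] + [L num + [L [L [T num]] - [T num]]]]
  [D [D [L num + [L [T num]]]] + [L [L [T num]] - [T num]]]
  [D [D [D [L [T num]]] + [L [T num]]] + [L [L [T num]] - [T num]]]

7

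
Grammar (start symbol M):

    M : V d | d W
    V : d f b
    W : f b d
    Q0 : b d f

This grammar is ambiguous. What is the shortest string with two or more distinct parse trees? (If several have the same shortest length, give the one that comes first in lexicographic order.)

d f b d

length 4: d f b d has 2 parse trees

Two derivations of d f b d:
  M ⇒ V d ⇒ d f b d
  M ⇒ d W ⇒ d f b d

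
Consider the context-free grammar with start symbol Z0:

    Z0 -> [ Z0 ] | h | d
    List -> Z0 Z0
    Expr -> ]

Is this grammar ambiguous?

Unambiguous

Only Z0 is reachable from Z0; ignoring the rest: Each string is a nest of matched brackets around a single atom. An opening bracket forces the recursive rule; an atom forces the base rule.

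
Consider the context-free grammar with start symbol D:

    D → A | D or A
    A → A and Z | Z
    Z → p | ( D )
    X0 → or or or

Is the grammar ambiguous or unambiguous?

Unambiguous

(X0 is unreachable from D, so its rules don't affect L(D).) D → D or A | A  ;  A → A and Z | Z  — a left-associative chain with Z at the bottom. Each string factors uniquely by precedence.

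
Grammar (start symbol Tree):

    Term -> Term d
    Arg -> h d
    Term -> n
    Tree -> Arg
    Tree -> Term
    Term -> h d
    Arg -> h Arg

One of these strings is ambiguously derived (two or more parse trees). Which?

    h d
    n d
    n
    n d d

h d: 2 trees
n d: 1 tree
n: 1 tree
n d d: 1 tree

h d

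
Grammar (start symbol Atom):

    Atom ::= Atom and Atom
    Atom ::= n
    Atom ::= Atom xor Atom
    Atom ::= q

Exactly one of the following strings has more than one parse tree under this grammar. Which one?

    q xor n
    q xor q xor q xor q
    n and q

q xor n: 1 tree
q xor q xor q xor q: 5 trees
n and q: 1 tree

q xor q xor q xor q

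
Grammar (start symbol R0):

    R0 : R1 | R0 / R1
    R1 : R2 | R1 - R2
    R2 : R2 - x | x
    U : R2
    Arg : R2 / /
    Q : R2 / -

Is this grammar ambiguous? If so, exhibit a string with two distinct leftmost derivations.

Witness: x - x

Derivation 1: R0 ⇒ R1 ⇒ R2 ⇒ R2 - x ⇒ x - x
Derivation 2: R0 ⇒ R1 ⇒ R1 - R2 ⇒ R2 - R2 ⇒ x - R2 ⇒ x - x

Two distinct leftmost derivations for the same string.

Ambiguous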